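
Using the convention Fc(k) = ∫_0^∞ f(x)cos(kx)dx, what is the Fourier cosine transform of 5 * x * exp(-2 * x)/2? 5 * (4 - k^2)/(2 * (k^2 + 4)^2)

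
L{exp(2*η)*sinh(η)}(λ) 1/((λ - 2)^2 - 1)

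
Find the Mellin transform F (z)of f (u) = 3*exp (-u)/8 3*gamma (z)/8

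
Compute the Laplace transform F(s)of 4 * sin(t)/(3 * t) 4 * atan(1/s)/3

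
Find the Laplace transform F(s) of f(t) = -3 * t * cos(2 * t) 3 * (4 - s^2) /(s^2+4) ^2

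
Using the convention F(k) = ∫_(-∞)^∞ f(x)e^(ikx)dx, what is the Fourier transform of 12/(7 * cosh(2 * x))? 6 * pi/(7 * cosh(pi * k/4))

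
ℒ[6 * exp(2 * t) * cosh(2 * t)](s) 6 * (s - 2)/(s * (s - 4))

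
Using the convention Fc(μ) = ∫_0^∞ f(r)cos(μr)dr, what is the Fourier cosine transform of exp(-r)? 1/(μ^2 + 1)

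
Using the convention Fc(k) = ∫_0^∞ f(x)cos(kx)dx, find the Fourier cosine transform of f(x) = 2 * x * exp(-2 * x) 2 * (4 - k^2)/(k^2 + 4)^2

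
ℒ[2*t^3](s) 12/s^4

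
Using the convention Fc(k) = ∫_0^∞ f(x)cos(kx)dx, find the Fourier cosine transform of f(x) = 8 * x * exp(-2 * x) 8 * (4 - k^2)/(k^2 + 4)^2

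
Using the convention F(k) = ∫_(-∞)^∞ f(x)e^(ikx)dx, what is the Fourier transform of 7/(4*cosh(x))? 7*pi/(4*cosh(pi*k/2))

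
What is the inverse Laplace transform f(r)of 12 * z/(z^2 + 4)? 12 * cos(2 * r)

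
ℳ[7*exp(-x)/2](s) 7*gamma(s)/2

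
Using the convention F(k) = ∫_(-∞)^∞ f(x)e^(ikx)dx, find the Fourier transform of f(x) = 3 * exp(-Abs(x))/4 3/(2 * (k^2 + 1))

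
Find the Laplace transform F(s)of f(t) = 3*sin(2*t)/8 3/(4*(s^2 + 4))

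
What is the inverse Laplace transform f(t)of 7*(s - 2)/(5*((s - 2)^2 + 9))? 7*exp(2*t)*cos(3*t)/5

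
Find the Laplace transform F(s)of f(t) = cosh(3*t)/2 s/(2*(s^2 - 9))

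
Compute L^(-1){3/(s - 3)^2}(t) 3 * t * exp(3 * t)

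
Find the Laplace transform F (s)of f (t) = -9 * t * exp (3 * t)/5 -9/ (5 * (s - 3)^2)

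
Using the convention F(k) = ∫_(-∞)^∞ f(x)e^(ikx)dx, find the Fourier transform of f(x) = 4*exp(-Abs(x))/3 8/(3*(k^2 + 1))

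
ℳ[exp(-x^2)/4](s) gamma(s/2)/8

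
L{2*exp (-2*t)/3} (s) 2/ (3*(s + 2))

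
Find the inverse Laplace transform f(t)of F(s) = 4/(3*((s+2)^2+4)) 2*exp(-2*t)*sin(2*t)/3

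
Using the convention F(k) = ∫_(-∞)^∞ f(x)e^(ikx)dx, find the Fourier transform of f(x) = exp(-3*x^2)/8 sqrt(3)*sqrt(pi)*exp(-k^2/12)/24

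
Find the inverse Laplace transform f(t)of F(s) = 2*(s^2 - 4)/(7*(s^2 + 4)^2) 2*t*cos(2*t)/7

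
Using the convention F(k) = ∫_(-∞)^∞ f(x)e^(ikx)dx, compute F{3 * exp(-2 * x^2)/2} 3 * sqrt(2) * sqrt(pi) * exp(-k^2/8)/4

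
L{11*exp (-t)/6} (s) 11/ (6*(s+1))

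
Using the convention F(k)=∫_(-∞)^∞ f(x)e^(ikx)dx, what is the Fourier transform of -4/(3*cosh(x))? -4*pi/(3*cosh(pi*k/2))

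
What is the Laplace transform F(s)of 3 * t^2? 6/s^3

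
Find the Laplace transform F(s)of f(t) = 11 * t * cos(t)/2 11 * (s^2 - 1)/(2 * (s^2+1)^2)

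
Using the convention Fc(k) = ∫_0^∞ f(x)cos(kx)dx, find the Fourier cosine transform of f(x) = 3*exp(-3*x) 9/(k^2 + 9)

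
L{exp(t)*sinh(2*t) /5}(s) 2/(5*((s - 1) ^2 - 4) ) 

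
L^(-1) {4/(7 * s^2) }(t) 4 * t/7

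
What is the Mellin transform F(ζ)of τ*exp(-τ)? gamma(ζ + 1)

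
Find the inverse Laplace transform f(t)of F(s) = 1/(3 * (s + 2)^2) t * exp(-2 * t)/3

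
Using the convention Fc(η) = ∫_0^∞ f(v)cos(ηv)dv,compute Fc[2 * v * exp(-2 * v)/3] 2 * (4 - η^2)/(3 * (η^2 + 4)^2)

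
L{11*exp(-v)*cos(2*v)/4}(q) 11*(q + 1)/(4*((q + 1)^2 + 4))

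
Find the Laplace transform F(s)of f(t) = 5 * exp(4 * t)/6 5/(6 * (s - 4))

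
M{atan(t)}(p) -pi * sec(pi * p/2)/(2 * p)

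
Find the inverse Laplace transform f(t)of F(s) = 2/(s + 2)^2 2*t*exp(-2*t)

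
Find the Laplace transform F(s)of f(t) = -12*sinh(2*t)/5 -24/(5*s^2 - 20)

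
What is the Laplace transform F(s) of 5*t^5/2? 300/s^6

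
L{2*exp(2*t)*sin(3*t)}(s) 6/((s - 2)^2+9)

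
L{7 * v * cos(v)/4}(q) 7 * (q^2 - 1)/(4 * (q^2 + 1)^2)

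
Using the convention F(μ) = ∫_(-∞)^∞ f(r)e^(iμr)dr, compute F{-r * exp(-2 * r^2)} -sqrt(2) * I * sqrt(pi) * μ * exp(-μ^2/8)/8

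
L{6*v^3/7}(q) 36/(7*q^4)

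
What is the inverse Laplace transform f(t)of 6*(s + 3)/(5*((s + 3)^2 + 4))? 6*exp(-3*t)*cos(2*t)/5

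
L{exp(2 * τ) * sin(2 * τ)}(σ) 2/((σ - 2)^2 + 4)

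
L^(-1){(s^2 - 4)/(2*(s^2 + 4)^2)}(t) t*cos(2*t)/2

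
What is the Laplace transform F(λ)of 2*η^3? 12/λ^4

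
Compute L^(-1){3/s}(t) 3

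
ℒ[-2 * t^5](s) -240/s^6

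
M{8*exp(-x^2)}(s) 4*gamma(s/2)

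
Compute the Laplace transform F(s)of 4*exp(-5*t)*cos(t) 4*(s + 5)/((s + 5)^2 + 1)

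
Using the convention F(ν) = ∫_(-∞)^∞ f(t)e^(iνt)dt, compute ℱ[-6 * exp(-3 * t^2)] -2 * sqrt(3) * sqrt(pi) * exp(-ν^2/12)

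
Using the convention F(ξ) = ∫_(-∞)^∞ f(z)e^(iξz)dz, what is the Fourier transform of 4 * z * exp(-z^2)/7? 2 * I * sqrt(pi) * ξ * exp(-ξ^2/4)/7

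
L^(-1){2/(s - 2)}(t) 2*exp(2*t)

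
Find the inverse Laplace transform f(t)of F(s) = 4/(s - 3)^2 4*t*exp(3*t)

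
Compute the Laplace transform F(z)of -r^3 -6/z^4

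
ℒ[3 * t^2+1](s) 1/s+6/s^3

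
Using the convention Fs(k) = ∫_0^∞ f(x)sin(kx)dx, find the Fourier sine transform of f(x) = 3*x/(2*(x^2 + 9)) 3*pi*exp(-3*k)/4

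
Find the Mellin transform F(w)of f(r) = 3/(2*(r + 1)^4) gamma(w)*gamma(4 - w)/4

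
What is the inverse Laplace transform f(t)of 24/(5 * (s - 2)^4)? 4 * t^3 * exp(2 * t)/5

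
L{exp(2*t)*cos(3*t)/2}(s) (s - 2)/(2*((s - 2)^2 + 9))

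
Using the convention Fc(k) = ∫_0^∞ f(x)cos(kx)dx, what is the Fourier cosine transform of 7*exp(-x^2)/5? 7*sqrt(pi)*exp(-k^2/4)/10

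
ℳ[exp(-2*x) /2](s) gamma(s) /(2*2^s) 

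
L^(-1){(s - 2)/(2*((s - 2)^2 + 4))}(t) exp(2*t)*cos(2*t)/2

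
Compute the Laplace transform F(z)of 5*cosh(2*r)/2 5*z/(2*(z^2 - 4))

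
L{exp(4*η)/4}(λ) 1/(4*(λ - 4))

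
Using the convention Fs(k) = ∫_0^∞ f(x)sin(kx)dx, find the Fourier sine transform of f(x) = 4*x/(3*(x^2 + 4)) 2*pi*exp(-2*k)/3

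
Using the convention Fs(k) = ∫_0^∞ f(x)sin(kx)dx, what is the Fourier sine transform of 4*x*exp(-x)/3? 8*k/(3*(k^2+1)^2)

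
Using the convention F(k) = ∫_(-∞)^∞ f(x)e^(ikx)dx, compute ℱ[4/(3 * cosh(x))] 4 * pi/(3 * cosh(pi * k/2))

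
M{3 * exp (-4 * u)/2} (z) 3 * gamma (z)/ (2 * 2^ (2 * z))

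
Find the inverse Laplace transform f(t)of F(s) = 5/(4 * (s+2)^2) 5 * t * exp(-2 * t)/4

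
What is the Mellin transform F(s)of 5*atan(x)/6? -5*pi*sec(pi*s/2)/(12*s)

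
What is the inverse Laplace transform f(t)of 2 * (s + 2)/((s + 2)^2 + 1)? 2 * exp(-2 * t) * cos(t)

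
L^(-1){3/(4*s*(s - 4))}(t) 3*exp(2*t)*sinh(2*t)/8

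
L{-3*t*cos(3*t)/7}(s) 3*(9 - s^2)/(7*(s^2 + 9)^2)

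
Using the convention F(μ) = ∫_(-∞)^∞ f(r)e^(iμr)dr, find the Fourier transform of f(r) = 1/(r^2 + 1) pi*exp(-Abs(μ))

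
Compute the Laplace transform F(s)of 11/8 11/(8*s)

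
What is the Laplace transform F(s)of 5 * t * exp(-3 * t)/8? 5/(8 * (s + 3)^2)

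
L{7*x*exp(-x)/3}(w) 7/(3*(w + 1)^2)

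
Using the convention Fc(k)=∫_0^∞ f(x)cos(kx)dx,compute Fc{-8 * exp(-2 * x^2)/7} -2 * sqrt(2) * sqrt(pi) * exp(-k^2/8)/7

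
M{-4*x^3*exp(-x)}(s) -4*gamma(s + 3)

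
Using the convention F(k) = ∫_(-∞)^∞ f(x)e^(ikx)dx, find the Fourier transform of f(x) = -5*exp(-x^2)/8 -5*sqrt(pi)*exp(-k^2/4)/8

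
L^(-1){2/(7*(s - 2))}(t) 2*exp(2*t)/7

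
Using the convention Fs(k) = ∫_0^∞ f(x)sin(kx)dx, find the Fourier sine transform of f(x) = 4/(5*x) 2*pi/5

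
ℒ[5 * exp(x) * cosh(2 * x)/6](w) 5 * (w - 1)/(6 * ((w - 1)^2 - 4))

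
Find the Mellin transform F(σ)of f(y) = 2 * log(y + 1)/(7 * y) -2 * pi * csc(pi * σ)/(7 * σ - 7)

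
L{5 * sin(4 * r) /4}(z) 5/(z^2 + 16) 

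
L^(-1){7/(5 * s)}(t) 7/5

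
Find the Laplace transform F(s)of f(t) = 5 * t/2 5/(2 * s^2)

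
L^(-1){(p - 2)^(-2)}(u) u*exp(2*u)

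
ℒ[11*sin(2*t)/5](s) 22/(5*(s^2 + 4))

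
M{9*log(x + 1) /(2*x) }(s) -9*pi*csc(pi*s) /(2*s - 2) 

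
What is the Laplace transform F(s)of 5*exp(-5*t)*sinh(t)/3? 5/(3*((s+5)^2 - 1))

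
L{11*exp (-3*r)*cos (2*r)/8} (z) 11*(z + 3)/ (8*( (z + 3)^2 + 4))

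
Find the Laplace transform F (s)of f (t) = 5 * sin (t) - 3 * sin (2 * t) 5/ (s^2 + 1) - 6/ (s^2 + 4)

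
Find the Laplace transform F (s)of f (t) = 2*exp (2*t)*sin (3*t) 6/ ( (s - 2)^2+9)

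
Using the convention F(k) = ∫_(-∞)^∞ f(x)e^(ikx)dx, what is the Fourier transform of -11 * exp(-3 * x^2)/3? -11 * sqrt(3) * sqrt(pi) * exp(-k^2/12)/9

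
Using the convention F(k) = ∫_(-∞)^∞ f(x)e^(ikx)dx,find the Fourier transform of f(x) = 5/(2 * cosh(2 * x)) 5 * pi/(4 * cosh(pi * k/4))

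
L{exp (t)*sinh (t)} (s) 1/ (s*(s - 2))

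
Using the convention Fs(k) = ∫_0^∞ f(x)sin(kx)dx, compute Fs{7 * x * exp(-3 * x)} 42 * k/(k^2+9)^2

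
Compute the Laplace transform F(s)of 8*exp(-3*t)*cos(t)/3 8*(s + 3)/(3*((s + 3)^2 + 1))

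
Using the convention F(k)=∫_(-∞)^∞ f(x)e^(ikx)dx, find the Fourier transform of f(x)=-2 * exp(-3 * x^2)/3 -2 * sqrt(3) * sqrt(pi) * exp(-k^2/12)/9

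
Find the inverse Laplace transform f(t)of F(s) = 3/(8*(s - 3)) 3*exp(3*t)/8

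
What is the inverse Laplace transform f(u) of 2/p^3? u^2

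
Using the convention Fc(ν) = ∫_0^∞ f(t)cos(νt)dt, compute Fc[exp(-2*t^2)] sqrt(2)*sqrt(pi)*exp(-ν^2/8)/4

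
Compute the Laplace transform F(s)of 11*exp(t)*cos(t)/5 11*(s - 1)/(5*((s - 1)^2 + 1))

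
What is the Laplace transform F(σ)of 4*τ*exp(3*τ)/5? 4/(5*(σ - 3)^2)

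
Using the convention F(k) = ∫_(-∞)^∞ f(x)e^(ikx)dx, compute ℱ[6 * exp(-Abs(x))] 12/(k^2 + 1)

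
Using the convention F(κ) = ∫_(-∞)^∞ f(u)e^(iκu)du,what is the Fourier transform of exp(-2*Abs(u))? 4/(κ^2 + 4)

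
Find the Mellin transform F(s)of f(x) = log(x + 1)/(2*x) -pi*csc(pi*s)/(2*s - 2)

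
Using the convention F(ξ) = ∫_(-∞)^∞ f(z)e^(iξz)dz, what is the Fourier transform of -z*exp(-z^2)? -I*sqrt(pi)*ξ*exp(-ξ^2/4)/2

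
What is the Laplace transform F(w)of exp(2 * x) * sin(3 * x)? 3/((w - 2)^2 + 9)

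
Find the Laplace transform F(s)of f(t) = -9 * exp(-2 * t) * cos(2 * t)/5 9 * (-s - 2)/(5 * ((s + 2)^2 + 4))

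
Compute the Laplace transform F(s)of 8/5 8/(5*s)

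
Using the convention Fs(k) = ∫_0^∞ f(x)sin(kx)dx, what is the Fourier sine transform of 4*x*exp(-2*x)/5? 16*k/(5*(k^2 + 4)^2)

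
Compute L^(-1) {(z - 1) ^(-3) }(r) r^2*exp(r) /2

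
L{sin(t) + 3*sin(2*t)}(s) 1/(s^2 + 1) + 6/(s^2 + 4)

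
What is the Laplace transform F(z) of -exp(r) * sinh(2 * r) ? -2/((z - 1) ^2-4) 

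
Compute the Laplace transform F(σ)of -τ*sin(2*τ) -4*σ/(σ^2+4)^2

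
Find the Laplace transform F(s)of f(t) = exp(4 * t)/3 1/(3 * (s - 4))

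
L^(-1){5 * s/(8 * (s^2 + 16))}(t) 5 * cos(4 * t)/8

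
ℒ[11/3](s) 11/(3 * s)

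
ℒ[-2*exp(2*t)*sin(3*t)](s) -6/((s - 2) ^2 + 9) 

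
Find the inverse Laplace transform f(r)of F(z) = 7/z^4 7*r^3/6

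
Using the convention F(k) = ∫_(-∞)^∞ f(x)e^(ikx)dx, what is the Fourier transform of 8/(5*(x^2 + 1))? 8*pi*exp(-Abs(k))/5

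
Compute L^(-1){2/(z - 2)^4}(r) r^3 * exp(2 * r)/3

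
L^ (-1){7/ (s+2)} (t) 7*exp (-2*t)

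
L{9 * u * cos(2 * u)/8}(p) 9 * (p^2 - 4)/(8 * (p^2 + 4)^2)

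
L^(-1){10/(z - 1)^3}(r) 5*r^2*exp(r)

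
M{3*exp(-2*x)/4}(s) 3*gamma(s)/(4*2^s)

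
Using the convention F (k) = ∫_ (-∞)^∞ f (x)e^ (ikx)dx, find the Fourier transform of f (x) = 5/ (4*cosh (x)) 5*pi/ (4*cosh (pi*k/2))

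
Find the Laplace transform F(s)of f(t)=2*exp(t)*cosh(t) 2*(s - 1)/(s*(s - 2))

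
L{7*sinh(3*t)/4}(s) 21/(4*(s^2-9))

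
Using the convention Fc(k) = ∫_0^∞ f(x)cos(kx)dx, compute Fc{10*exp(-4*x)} 40/(k^2+16)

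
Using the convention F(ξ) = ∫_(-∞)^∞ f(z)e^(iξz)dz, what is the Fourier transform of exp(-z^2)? sqrt(pi) * exp(-ξ^2/4)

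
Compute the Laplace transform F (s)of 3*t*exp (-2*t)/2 3/ (2*(s + 2)^2)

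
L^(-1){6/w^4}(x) x^3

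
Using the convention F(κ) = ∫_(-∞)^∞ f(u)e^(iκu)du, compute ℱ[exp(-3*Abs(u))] 6/(κ^2 + 9)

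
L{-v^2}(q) -2/q^3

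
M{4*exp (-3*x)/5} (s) 4*gamma (s)/ (5*3^s)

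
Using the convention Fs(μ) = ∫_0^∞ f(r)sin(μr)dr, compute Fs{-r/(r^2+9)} -pi * exp(-3 * μ)/2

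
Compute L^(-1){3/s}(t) 3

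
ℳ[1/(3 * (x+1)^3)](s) pi * (s - 2) * (s - 1)/(6 * sin(pi * s))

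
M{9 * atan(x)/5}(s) -9 * pi * sec(pi * s/2)/(10 * s)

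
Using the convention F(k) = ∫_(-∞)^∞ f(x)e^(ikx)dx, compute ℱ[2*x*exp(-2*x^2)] sqrt(2)*I*sqrt(pi)*k*exp(-k^2/8)/4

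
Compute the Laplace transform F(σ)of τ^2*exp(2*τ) 2/(σ - 2)^3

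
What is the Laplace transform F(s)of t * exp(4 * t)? (s - 4)^(-2)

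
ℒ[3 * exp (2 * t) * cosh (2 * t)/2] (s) 3 * (s - 2)/ (2 * s * (s - 4))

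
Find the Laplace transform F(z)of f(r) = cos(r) z/(z^2 + 1)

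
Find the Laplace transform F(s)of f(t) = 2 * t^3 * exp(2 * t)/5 12/(5 * (s - 2)^4)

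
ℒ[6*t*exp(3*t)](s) 6/(s - 3)^2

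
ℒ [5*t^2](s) 10/s^3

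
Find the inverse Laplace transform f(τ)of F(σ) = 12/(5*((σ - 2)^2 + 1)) 12*exp(2*τ)*sin(τ)/5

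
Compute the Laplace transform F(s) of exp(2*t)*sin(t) 1/((s - 2) ^2 + 1) 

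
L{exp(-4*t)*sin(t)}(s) 1/((s + 4)^2 + 1)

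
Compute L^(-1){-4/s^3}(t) -2 * t^2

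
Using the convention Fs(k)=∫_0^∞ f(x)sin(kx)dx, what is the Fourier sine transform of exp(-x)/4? k/(4 * (k^2 + 1))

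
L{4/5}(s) 4/(5 * s)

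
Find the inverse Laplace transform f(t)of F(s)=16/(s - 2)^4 8*t^3*exp(2*t)/3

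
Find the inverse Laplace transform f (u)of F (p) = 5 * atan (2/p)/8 5 * sin (2 * u)/ (8 * u)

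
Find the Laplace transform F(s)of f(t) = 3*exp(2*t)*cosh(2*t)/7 3*(s - 2)/(7*s*(s - 4))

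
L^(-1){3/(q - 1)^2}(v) 3 * v * exp(v)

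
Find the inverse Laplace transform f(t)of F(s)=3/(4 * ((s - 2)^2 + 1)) 3 * exp(2 * t) * sin(t)/4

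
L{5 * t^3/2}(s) 15/s^4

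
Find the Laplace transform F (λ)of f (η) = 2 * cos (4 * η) 2 * λ/ (λ^2 + 16)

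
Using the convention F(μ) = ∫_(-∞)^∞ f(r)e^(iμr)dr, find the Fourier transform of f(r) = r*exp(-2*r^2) sqrt(2)*I*sqrt(pi)*μ*exp(-μ^2/8)/8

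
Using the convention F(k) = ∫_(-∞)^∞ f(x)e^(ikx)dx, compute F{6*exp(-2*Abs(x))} 24/(k^2 + 4)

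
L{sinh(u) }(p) 1/(p^2 - 1) 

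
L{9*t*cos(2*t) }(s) 9*(s^2 - 4) /(s^2+4) ^2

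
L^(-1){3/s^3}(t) 3*t^2/2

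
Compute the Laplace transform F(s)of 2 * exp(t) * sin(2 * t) 4/((s - 1)^2 + 4)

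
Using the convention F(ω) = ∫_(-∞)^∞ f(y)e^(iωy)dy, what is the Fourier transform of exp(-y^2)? sqrt(pi)*exp(-ω^2/4)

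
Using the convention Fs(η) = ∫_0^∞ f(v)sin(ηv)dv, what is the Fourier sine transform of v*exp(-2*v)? 4*η/(η^2 + 4)^2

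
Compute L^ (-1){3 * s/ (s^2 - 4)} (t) 3 * cosh (2 * t)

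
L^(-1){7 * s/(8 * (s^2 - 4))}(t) 7 * cosh(2 * t)/8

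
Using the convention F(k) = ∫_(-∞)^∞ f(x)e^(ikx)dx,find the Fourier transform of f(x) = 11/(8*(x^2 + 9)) 11*pi*exp(-3*Abs(k))/24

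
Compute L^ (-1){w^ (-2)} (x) x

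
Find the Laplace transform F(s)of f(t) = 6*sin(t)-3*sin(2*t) 6/(s^2 + 1)-6/(s^2 + 4)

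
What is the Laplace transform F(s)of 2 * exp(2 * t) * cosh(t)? 2 * (s - 2)/((s - 2)^2 - 1)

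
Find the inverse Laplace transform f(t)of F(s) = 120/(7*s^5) 5*t^4/7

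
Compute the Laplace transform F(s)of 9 9/s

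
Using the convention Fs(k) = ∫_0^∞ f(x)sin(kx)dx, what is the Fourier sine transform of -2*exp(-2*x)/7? -2*k/(7*k^2 + 28)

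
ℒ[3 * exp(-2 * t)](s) 3/(s+2)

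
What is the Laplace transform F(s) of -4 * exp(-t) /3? -4/(3 * s + 3) 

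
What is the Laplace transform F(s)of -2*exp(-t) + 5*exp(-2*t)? 5/(s + 2) - 2/(s + 1)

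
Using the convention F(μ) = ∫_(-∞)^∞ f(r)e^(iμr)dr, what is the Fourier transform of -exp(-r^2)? -sqrt(pi)*exp(-μ^2/4)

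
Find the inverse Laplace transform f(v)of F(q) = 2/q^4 v^3/3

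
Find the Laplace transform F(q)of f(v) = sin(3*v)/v atan(3/q)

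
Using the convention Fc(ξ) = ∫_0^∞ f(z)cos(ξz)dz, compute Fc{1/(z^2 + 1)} pi * exp(-ξ)/2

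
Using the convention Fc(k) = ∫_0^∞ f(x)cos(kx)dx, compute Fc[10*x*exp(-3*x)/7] 10*(9 - k^2)/(7*(k^2 + 9)^2)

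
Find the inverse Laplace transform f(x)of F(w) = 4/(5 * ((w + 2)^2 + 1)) 4 * exp(-2 * x) * sin(x)/5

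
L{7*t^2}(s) 14/s^3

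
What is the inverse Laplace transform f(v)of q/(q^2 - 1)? cosh(v)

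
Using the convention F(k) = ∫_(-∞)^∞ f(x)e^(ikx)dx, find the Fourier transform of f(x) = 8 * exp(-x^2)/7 8 * sqrt(pi) * exp(-k^2/4)/7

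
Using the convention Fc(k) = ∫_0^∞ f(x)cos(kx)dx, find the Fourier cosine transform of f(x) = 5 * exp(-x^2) 5 * sqrt(pi) * exp(-k^2/4)/2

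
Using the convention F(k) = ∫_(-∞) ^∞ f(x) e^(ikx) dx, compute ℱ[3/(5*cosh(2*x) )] 3*pi/(10*cosh(pi*k/4) ) 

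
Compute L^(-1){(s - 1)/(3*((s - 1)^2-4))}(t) exp(t)*cosh(2*t)/3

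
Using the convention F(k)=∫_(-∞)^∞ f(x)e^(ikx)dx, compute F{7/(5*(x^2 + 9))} 7*pi*exp(-3*Abs(k))/15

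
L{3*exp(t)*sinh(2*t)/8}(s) 3/(4*((s - 1)^2-4))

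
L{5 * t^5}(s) 600/s^6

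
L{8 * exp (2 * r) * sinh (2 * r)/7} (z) 16/ (7 * z * (z - 4))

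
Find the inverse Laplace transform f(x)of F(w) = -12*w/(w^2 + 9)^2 -2*x*sin(3*x)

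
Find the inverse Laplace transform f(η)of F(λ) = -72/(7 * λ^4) -12 * η^3/7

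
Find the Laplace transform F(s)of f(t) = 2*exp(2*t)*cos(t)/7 2*(s - 2)/(7*((s - 2)^2+1))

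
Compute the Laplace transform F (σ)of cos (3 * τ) σ/ (σ^2+9)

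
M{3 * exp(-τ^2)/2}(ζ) 3 * gamma(ζ/2)/4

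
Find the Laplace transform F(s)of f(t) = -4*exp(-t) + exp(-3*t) 1/(s + 3) - 4/(s + 1)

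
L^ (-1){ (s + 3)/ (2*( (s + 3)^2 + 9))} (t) exp (-3*t)*cos (3*t)/2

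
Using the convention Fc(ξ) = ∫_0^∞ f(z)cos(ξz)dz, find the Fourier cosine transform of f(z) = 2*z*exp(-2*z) 2*(4 - ξ^2)/(ξ^2 + 4)^2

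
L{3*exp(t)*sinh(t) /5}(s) 3/(5*s*(s - 2) ) 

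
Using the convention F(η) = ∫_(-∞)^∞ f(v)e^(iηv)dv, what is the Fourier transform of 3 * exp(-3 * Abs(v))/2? 9/(η^2 + 9)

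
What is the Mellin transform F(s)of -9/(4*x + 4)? -9*pi*csc(pi*s)/4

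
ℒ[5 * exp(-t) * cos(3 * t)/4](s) 5 * (s + 1)/(4 * ((s + 1)^2 + 9))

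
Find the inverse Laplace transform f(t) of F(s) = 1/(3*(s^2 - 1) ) sinh(t) /3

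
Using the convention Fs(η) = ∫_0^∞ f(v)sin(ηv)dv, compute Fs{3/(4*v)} 3*pi/8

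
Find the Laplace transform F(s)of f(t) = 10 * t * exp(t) 10/(s - 1)^2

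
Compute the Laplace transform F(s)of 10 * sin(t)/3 10/(3 * (s^2+1))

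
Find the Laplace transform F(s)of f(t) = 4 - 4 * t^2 4/s - 8/s^3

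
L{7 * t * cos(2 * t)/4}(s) 7 * (s^2 - 4)/(4 * (s^2 + 4)^2)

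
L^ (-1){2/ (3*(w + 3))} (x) 2*exp (-3*x)/3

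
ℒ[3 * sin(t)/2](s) 3/(2 * (s^2 + 1))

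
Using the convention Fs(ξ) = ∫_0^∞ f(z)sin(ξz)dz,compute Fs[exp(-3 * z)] ξ/(ξ^2 + 9)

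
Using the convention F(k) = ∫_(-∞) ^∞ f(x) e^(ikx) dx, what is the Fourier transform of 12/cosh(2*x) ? 6*pi/cosh(pi*k/4) 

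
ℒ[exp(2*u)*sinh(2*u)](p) 2/(p*(p - 4))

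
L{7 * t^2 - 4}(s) 14/s^3 - 4/s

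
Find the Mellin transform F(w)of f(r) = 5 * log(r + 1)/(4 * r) -5 * pi * csc(pi * w)/(4 * w - 4)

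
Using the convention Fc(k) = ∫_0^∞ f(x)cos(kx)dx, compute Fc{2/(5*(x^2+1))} pi*exp(-k)/5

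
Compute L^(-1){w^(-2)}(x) x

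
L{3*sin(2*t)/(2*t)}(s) 3*atan(2/s)/2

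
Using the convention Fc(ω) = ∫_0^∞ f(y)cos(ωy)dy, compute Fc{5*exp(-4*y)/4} 5/(ω^2 + 16)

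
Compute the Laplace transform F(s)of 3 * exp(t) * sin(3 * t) 9/((s - 1)^2 + 9)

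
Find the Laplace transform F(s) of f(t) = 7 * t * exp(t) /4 7/(4 * (s - 1) ^2) 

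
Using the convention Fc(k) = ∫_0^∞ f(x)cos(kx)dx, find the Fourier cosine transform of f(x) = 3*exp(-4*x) 12/(k^2+16)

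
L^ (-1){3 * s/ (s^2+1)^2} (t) 3 * t * sin (t)/2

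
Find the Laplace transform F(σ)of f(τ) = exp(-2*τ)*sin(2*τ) 2/((σ + 2)^2 + 4)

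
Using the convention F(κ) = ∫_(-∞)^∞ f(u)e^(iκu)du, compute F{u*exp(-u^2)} I*sqrt(pi)*κ*exp(-κ^2/4)/2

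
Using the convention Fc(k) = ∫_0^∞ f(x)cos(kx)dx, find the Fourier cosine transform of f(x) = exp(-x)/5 1/(5*(k^2 + 1))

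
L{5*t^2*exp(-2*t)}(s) 10/(s+2)^3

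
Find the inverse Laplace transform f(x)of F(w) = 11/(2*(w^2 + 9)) 11*sin(3*x)/6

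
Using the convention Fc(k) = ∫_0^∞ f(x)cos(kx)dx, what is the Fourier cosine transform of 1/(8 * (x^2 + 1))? pi * exp(-k)/16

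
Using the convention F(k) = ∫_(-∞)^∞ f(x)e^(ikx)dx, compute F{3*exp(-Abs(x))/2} 3/(k^2 + 1)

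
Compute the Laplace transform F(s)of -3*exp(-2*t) -3/(s + 2)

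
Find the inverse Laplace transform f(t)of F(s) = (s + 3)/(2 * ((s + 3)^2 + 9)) exp(-3 * t) * cos(3 * t)/2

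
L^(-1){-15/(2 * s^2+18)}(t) -5 * sin(3 * t)/2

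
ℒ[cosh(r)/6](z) z/(6*(z^2 - 1))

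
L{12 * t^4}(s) 288/s^5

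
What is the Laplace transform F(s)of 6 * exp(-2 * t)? 6/(s+2)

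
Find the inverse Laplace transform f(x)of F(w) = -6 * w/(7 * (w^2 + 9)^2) -x * sin(3 * x)/7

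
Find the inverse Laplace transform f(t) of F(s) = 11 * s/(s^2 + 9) 11 * cos(3 * t) 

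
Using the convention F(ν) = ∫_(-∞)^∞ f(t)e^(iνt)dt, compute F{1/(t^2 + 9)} pi*exp(-3*Abs(ν))/3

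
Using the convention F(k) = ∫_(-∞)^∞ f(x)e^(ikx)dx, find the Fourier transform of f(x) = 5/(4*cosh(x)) 5*pi/(4*cosh(pi*k/2))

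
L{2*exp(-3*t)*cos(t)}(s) 2*(s + 3)/((s + 3)^2 + 1)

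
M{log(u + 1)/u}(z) -pi * csc(pi * z)/(z - 1)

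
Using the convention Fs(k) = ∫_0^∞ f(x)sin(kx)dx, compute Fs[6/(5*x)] 3*pi/5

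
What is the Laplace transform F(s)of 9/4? 9/(4 * s)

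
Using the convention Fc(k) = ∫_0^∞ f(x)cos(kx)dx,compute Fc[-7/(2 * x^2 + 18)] -7 * pi * exp(-3 * k)/12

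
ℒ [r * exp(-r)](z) (z+1)^(-2)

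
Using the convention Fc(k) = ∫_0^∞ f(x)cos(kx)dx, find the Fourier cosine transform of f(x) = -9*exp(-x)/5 -9/(5*k^2+5)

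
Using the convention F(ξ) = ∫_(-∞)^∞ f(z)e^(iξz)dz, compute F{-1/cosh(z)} -pi/cosh(pi * ξ/2)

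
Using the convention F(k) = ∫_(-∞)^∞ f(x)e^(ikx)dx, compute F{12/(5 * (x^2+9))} 4 * pi * exp(-3 * Abs(k))/5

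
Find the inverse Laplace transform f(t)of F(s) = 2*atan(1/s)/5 2*sin(t)/(5*t)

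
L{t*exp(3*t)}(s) (s - 3)^(-2)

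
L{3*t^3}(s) 18/s^4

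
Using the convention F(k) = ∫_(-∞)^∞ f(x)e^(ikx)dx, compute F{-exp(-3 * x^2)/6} -sqrt(3) * sqrt(pi) * exp(-k^2/12)/18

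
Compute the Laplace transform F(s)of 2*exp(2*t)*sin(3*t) 6/((s - 2)^2 + 9)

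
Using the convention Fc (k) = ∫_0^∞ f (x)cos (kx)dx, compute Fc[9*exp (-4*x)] 36/ (k^2 + 16)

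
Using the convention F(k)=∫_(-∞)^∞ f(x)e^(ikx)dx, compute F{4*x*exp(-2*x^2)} sqrt(2)*I*sqrt(pi)*k*exp(-k^2/8)/2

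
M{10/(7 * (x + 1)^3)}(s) 5 * pi * (s - 2) * (s - 1)/(7 * sin(pi * s))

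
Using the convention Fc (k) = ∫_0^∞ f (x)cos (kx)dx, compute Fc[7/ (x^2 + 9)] 7*pi*exp (-3*k)/6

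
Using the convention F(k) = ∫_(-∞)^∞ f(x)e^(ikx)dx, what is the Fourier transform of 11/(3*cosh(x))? 11*pi/(3*cosh(pi*k/2))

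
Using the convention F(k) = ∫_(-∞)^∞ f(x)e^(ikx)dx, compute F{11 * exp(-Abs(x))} 22/(k^2+1)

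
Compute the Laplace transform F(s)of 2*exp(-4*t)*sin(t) 2/((s+4)^2+1)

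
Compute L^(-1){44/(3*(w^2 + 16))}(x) 11*sin(4*x)/3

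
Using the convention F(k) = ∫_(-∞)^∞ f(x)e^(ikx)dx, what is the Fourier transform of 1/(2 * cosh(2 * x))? pi/(4 * cosh(pi * k/4))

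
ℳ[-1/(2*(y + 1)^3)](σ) -pi*(σ - 2)*(σ - 1)/(4*sin(pi*σ))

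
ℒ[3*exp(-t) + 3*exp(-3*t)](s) 3/(s + 1) + 3/(s + 3)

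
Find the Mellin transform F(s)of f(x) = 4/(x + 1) 4 * pi * csc(pi * s)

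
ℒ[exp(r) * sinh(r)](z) 1/(z * (z - 2))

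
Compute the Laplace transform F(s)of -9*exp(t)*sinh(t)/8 -9/(8*s*(s - 2))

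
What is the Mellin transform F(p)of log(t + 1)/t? -pi * csc(pi * p)/(p - 1)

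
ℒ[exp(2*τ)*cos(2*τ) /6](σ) (σ - 2) /(6*((σ - 2) ^2 + 4) ) 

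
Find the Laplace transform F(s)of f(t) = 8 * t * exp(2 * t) 8/(s - 2)^2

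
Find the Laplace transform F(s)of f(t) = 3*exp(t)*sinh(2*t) 6/((s - 1)^2 - 4)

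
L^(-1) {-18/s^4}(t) -3*t^3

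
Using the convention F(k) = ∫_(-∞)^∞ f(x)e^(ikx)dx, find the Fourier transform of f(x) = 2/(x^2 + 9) 2 * pi * exp(-3 * Abs(k))/3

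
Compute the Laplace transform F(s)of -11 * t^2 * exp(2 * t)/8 -11/(4 * (s - 2)^3)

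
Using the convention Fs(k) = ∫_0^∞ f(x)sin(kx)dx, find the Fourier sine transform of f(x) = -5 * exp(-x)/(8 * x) -5 * atan(k)/8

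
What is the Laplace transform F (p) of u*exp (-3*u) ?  (p + 3) ^ (-2) 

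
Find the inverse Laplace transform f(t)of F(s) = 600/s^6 5*t^5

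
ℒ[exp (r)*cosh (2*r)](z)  (z - 1) / ( (z - 1) ^2-4) 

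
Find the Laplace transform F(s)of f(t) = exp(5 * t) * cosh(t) (s - 5)/((s - 5)^2 - 1)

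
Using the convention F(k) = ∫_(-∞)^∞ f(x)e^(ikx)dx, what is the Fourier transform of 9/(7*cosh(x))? 9*pi/(7*cosh(pi*k/2))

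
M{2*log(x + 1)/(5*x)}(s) -2*pi*csc(pi*s)/(5*s - 5)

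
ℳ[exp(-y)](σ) gamma(σ)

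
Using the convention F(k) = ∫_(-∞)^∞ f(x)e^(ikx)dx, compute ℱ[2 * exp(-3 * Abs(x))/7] 12/(7 * (k^2 + 9))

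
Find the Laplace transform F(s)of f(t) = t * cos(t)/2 (s^2 - 1)/(2 * (s^2 + 1)^2)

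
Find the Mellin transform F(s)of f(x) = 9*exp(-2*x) 9*gamma(s)/2^s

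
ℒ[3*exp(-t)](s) 3/(s + 1)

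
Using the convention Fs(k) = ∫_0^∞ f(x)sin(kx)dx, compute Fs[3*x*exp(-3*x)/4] 9*k/(2*(k^2 + 9)^2)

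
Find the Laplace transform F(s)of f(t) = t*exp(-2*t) (s+2)^(-2)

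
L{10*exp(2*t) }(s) 10/(s - 2) 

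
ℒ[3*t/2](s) 3/(2*s^2)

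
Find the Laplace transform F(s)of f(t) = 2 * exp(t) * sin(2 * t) 4/((s - 1)^2+4)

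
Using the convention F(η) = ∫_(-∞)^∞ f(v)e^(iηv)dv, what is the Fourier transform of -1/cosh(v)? -pi/cosh(pi*η/2)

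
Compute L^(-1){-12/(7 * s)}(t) -12/7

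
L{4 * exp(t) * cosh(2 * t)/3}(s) 4 * (s - 1)/(3 * ((s - 1)^2 - 4))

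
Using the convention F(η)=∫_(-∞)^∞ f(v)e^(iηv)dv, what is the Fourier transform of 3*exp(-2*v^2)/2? 3*sqrt(2)*sqrt(pi)*exp(-η^2/8)/4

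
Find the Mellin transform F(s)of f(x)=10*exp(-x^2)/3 5*gamma(s/2)/3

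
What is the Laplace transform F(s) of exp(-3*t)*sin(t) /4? 1/(4*((s + 3) ^2 + 1) ) 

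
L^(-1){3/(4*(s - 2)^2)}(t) 3*t*exp(2*t)/4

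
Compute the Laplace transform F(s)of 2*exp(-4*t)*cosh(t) 2*(s + 4)/((s + 4)^2 - 1)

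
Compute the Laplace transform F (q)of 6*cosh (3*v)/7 6*q/ (7*(q^2 - 9))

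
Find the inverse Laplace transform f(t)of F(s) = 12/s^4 2 * t^3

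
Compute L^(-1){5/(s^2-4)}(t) 5 * sinh(2 * t)/2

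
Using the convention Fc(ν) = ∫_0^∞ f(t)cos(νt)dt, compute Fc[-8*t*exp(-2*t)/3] 8*(ν^2 - 4)/(3*(ν^2 + 4)^2)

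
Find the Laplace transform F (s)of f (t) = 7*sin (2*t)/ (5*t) 7*atan (2/s)/5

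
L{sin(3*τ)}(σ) 3/(σ^2 + 9)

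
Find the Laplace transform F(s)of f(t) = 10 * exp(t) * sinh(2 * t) 20/((s - 1)^2 - 4)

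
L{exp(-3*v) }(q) 1/(q + 3) 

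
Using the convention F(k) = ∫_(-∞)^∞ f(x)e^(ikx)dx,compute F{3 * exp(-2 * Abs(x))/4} 3/(k^2+4)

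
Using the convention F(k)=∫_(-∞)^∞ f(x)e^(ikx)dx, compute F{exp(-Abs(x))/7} 2/(7 * (k^2 + 1))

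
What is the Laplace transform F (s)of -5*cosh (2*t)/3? -5*s/ (3*s^2-12)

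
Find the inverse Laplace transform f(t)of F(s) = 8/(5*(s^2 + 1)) 8*sin(t)/5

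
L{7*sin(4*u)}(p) 28/(p^2 + 16)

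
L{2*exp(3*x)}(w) 2/(w - 3)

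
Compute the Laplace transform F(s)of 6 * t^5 720/s^6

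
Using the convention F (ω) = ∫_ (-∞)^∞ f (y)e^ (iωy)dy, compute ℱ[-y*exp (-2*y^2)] -sqrt (2)*I*sqrt (pi)*ω*exp (-ω^2/8)/8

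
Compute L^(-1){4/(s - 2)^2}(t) 4 * t * exp(2 * t)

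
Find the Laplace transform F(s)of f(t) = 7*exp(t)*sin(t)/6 7/(6*((s - 1)^2 + 1))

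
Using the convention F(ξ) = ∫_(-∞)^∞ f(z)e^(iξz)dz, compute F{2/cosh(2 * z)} pi/cosh(pi * ξ/4)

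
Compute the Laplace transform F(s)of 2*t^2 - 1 4/s^3 - 1/s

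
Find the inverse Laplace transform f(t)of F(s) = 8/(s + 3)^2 8*t*exp(-3*t)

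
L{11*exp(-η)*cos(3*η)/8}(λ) 11*(λ + 1)/(8*((λ + 1)^2 + 9))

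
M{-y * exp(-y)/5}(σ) -gamma(σ+1)/5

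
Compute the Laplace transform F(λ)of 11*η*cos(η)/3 11*(λ^2 - 1)/(3*(λ^2 + 1)^2)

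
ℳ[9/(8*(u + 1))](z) 9*pi*csc(pi*z)/8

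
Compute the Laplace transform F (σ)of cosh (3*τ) σ/ (σ^2 - 9)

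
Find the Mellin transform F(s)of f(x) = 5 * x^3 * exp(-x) 5 * gamma(s + 3)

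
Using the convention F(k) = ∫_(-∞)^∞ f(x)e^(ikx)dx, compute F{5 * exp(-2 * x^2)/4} 5 * sqrt(2) * sqrt(pi) * exp(-k^2/8)/8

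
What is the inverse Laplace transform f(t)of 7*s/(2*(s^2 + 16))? 7*cos(4*t)/2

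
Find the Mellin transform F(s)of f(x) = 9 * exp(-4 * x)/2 9 * gamma(s)/(2 * 2^(2 * s))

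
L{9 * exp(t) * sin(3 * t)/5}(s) 27/(5 * ((s - 1)^2 + 9))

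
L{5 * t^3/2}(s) 15/s^4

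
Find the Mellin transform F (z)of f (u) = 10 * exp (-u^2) 5 * gamma (z/2)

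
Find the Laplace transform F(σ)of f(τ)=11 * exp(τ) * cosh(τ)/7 11 * (σ - 1)/(7 * σ * (σ - 2))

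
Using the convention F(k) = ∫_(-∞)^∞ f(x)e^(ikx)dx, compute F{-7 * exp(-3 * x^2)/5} -7 * sqrt(3) * sqrt(pi) * exp(-k^2/12)/15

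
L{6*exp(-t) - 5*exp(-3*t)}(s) 6/(s + 1) - 5/(s + 3)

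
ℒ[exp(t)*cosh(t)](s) (s - 1)/(s*(s - 2))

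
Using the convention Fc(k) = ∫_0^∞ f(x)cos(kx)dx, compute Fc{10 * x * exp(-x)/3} 10 * (1 - k^2)/(3 * (k^2 + 1)^2)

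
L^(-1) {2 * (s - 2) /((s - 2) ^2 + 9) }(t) 2 * exp(2 * t) * cos(3 * t) 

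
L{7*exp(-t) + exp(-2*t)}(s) 7/(s + 1) + 1/(s + 2)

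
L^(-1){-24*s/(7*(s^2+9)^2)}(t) -4*t*sin(3*t)/7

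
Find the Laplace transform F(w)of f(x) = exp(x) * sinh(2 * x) 2/((w - 1)^2-4)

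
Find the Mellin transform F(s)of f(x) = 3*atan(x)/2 -3*pi*sec(pi*s/2)/(4*s)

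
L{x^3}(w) 6/w^4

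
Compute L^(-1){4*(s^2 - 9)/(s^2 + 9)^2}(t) 4*t*cos(3*t)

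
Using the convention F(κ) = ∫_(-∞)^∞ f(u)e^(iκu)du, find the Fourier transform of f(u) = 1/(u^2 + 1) pi*exp(-Abs(κ))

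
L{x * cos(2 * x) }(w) (w^2 - 4) /(w^2+4) ^2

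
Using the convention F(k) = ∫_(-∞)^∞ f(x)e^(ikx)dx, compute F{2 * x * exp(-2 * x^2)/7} sqrt(2) * I * sqrt(pi) * k * exp(-k^2/8)/28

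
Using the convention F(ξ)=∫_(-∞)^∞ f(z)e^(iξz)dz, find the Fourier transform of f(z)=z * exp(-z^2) I * sqrt(pi) * ξ * exp(-ξ^2/4)/2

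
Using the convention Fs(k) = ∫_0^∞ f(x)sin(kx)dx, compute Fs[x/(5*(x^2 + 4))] pi*exp(-2*k)/10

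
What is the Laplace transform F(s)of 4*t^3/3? 8/s^4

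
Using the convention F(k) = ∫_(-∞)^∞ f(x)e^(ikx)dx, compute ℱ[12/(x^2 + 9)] 4 * pi * exp(-3 * Abs(k))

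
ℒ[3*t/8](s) 3/(8*s^2)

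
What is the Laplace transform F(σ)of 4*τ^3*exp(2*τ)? 24/(σ - 2)^4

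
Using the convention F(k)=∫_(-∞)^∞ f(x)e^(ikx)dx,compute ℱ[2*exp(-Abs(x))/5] 4/(5*(k^2 + 1))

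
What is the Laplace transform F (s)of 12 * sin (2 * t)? 24/ (s^2 + 4)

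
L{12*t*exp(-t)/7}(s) 12/(7*(s+1)^2)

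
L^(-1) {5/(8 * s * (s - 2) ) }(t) 5 * exp(t) * sinh(t) /8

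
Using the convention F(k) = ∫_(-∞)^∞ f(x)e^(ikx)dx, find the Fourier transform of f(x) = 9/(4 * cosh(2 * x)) 9 * pi/(8 * cosh(pi * k/4))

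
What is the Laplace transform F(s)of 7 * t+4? 7/s^2+4/s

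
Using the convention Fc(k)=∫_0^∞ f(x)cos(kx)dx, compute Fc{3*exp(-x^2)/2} 3*sqrt(pi)*exp(-k^2/4)/4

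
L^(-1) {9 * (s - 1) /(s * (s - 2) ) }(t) 9 * exp(t) * cosh(t) 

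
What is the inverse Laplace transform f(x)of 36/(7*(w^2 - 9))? 12*sinh(3*x)/7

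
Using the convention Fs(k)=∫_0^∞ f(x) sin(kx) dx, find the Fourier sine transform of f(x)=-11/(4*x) -11*pi/8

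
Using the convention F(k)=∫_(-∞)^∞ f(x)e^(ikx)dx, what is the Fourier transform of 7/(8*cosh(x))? 7*pi/(8*cosh(pi*k/2))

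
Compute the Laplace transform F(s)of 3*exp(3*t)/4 3/(4*(s - 3))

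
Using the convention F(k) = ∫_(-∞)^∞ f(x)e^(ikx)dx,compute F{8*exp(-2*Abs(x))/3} 32/(3*(k^2 + 4))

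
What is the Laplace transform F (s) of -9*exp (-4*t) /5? -9/ (5*s+20) 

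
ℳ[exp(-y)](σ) gamma(σ)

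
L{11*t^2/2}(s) 11/s^3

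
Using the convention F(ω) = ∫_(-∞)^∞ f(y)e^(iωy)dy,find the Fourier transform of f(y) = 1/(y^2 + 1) pi * exp(-Abs(ω))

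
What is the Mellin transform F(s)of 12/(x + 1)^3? 6 * pi * (s - 2) * (s - 1)/sin(pi * s)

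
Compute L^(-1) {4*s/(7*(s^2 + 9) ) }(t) 4*cos(3*t) /7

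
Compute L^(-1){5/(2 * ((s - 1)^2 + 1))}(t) 5 * exp(t) * sin(t)/2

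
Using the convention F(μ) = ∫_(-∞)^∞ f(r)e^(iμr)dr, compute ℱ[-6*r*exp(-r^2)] -3*I*sqrt(pi)*μ*exp(-μ^2/4)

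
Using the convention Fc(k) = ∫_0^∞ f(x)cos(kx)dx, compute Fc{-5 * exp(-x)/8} -5/(8 * k^2 + 8)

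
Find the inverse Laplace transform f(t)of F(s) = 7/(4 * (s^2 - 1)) 7 * sinh(t)/4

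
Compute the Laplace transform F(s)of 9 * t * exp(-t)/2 9/(2 * (s+1)^2)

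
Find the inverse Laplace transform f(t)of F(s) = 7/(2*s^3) 7*t^2/4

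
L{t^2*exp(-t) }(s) 2/(s + 1) ^3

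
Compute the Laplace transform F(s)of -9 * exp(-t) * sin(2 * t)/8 -9/(4 * (s + 1)^2 + 16)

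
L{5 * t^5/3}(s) 200/s^6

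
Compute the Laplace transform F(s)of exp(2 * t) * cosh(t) (s - 2)/((s - 2)^2-1)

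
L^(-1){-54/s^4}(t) -9*t^3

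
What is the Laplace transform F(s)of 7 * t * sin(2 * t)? 28 * s/(s^2 + 4)^2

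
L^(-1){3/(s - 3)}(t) 3 * exp(3 * t)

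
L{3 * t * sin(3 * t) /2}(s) 9 * s/(s^2 + 9) ^2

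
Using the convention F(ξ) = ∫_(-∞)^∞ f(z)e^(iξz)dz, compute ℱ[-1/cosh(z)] -pi/cosh(pi*ξ/2)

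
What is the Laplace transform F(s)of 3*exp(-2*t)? 3/(s+2)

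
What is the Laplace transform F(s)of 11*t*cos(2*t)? 11*(s^2 - 4)/(s^2+4)^2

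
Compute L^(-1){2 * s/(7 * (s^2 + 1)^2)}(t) t * sin(t)/7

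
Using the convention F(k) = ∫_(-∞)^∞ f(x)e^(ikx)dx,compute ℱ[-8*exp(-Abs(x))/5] -16/(5*k^2 + 5)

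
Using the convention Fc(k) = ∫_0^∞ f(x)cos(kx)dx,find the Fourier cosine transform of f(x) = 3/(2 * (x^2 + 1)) 3 * pi * exp(-k)/4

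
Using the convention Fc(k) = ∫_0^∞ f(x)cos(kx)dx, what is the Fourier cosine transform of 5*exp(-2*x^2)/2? 5*sqrt(2)*sqrt(pi)*exp(-k^2/8)/8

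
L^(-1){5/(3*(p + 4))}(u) 5*exp(-4*u)/3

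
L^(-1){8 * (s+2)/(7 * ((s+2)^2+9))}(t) 8 * exp(-2 * t) * cos(3 * t)/7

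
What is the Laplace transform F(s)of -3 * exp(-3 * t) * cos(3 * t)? 3 * (-s - 3)/((s + 3)^2 + 9)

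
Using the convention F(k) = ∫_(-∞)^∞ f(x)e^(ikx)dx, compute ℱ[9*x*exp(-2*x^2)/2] 9*sqrt(2)*I*sqrt(pi)*k*exp(-k^2/8)/16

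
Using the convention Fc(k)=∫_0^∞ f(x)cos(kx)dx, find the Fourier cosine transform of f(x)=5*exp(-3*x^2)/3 5*sqrt(3)*sqrt(pi)*exp(-k^2/12)/18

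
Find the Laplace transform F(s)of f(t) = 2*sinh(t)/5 2/(5*(s^2 - 1))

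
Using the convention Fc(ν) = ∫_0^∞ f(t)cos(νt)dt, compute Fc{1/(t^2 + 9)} pi * exp(-3 * ν)/6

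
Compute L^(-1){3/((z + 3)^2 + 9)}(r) exp(-3 * r) * sin(3 * r)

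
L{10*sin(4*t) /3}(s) 40/(3*(s^2 + 16) ) 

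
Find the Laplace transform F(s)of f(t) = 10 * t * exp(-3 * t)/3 10/(3 * (s + 3)^2)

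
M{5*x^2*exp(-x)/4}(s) 5*gamma(s+2)/4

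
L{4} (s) 4/s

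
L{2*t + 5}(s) 2/s^2 + 5/s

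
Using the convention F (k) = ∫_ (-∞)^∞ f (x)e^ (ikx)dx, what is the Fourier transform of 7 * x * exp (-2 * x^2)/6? 7 * sqrt (2) * I * sqrt (pi) * k * exp (-k^2/8)/48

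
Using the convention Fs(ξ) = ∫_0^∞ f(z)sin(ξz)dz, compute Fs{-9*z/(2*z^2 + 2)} -9*pi*exp(-ξ)/4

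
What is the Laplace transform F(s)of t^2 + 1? 1/s + 2/s^3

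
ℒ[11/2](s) 11/(2*s) 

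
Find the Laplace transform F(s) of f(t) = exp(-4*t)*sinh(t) 1/((s + 4) ^2 - 1) 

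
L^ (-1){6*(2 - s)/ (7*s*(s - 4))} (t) -6*exp (2*t)*cosh (2*t)/7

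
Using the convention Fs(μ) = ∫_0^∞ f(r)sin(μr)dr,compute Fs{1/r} pi/2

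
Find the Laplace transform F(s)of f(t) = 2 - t 2/s - 1/s^2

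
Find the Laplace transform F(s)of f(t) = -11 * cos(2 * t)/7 -11 * s/(7 * s^2 + 28)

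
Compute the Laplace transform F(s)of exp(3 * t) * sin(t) 1/((s - 3)^2+1)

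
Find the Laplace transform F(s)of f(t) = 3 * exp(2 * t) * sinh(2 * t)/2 3/(s * (s - 4))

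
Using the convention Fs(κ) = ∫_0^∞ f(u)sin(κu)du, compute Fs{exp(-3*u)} κ/(κ^2 + 9)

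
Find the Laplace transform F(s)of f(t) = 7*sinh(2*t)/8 7/(4*(s^2 - 4))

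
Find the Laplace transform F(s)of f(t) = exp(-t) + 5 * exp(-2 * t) 1/(s + 1) + 5/(s + 2)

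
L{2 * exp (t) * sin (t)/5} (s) 2/ (5 * ( (s - 1)^2 + 1))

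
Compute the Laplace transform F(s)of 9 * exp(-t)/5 9/(5 * (s+1))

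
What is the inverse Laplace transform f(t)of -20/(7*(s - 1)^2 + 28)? -10*exp(t)*sin(2*t)/7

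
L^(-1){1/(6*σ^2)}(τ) τ/6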